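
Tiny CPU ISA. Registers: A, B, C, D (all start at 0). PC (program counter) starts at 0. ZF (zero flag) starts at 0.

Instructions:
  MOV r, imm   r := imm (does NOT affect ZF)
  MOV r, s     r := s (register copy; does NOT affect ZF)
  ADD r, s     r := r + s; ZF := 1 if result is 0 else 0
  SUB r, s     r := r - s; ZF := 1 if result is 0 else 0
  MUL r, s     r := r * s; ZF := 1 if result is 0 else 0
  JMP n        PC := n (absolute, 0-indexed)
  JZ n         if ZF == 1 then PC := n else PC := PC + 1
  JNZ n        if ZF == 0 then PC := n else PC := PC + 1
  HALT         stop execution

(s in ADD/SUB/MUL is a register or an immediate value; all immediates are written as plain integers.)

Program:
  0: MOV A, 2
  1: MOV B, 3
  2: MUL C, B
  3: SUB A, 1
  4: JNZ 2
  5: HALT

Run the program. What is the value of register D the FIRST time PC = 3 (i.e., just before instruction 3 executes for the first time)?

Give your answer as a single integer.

Step 1: PC=0 exec 'MOV A, 2'. After: A=2 B=0 C=0 D=0 ZF=0 PC=1
Step 2: PC=1 exec 'MOV B, 3'. After: A=2 B=3 C=0 D=0 ZF=0 PC=2
Step 3: PC=2 exec 'MUL C, B'. After: A=2 B=3 C=0 D=0 ZF=1 PC=3
First time PC=3: D=0

0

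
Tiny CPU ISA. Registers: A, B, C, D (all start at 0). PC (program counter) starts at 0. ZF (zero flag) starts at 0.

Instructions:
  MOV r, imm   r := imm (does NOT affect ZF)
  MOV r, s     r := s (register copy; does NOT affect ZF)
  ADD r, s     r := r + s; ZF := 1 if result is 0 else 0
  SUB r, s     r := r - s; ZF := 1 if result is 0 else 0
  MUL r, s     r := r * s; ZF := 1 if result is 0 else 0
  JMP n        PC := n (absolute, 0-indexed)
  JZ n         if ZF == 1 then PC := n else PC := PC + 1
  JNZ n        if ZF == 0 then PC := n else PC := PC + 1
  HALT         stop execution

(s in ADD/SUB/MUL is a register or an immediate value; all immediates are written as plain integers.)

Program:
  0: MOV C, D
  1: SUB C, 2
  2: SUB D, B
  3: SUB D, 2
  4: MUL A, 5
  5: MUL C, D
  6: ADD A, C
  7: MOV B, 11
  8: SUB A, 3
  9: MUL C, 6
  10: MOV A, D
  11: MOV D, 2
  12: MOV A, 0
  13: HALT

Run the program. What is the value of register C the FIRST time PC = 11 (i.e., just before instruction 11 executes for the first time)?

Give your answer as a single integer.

Step 1: PC=0 exec 'MOV C, D'. After: A=0 B=0 C=0 D=0 ZF=0 PC=1
Step 2: PC=1 exec 'SUB C, 2'. After: A=0 B=0 C=-2 D=0 ZF=0 PC=2
Step 3: PC=2 exec 'SUB D, B'. After: A=0 B=0 C=-2 D=0 ZF=1 PC=3
Step 4: PC=3 exec 'SUB D, 2'. After: A=0 B=0 C=-2 D=-2 ZF=0 PC=4
Step 5: PC=4 exec 'MUL A, 5'. After: A=0 B=0 C=-2 D=-2 ZF=1 PC=5
Step 6: PC=5 exec 'MUL C, D'. After: A=0 B=0 C=4 D=-2 ZF=0 PC=6
Step 7: PC=6 exec 'ADD A, C'. After: A=4 B=0 C=4 D=-2 ZF=0 PC=7
Step 8: PC=7 exec 'MOV B, 11'. After: A=4 B=11 C=4 D=-2 ZF=0 PC=8
Step 9: PC=8 exec 'SUB A, 3'. After: A=1 B=11 C=4 D=-2 ZF=0 PC=9
Step 10: PC=9 exec 'MUL C, 6'. After: A=1 B=11 C=24 D=-2 ZF=0 PC=10
Step 11: PC=10 exec 'MOV A, D'. After: A=-2 B=11 C=24 D=-2 ZF=0 PC=11
First time PC=11: C=24

24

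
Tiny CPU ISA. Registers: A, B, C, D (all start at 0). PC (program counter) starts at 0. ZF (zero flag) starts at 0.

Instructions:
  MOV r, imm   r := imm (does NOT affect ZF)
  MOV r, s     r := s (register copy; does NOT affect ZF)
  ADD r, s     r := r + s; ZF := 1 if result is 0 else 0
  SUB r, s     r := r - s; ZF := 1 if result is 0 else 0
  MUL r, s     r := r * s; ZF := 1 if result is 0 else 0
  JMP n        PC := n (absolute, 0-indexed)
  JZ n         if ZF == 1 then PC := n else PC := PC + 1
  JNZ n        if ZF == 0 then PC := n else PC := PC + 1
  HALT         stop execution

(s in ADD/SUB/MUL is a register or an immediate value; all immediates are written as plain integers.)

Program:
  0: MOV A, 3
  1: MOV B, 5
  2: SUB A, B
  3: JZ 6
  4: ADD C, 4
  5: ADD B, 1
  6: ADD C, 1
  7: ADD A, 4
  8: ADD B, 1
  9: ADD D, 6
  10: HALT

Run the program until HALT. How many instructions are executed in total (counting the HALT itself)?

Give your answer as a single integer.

Answer: 11

Derivation:
Step 1: PC=0 exec 'MOV A, 3'. After: A=3 B=0 C=0 D=0 ZF=0 PC=1
Step 2: PC=1 exec 'MOV B, 5'. After: A=3 B=5 C=0 D=0 ZF=0 PC=2
Step 3: PC=2 exec 'SUB A, B'. After: A=-2 B=5 C=0 D=0 ZF=0 PC=3
Step 4: PC=3 exec 'JZ 6'. After: A=-2 B=5 C=0 D=0 ZF=0 PC=4
Step 5: PC=4 exec 'ADD C, 4'. After: A=-2 B=5 C=4 D=0 ZF=0 PC=5
Step 6: PC=5 exec 'ADD B, 1'. After: A=-2 B=6 C=4 D=0 ZF=0 PC=6
Step 7: PC=6 exec 'ADD C, 1'. After: A=-2 B=6 C=5 D=0 ZF=0 PC=7
Step 8: PC=7 exec 'ADD A, 4'. After: A=2 B=6 C=5 D=0 ZF=0 PC=8
Step 9: PC=8 exec 'ADD B, 1'. After: A=2 B=7 C=5 D=0 ZF=0 PC=9
Step 10: PC=9 exec 'ADD D, 6'. After: A=2 B=7 C=5 D=6 ZF=0 PC=10
Step 11: PC=10 exec 'HALT'. After: A=2 B=7 C=5 D=6 ZF=0 PC=10 HALTED
Total instructions executed: 11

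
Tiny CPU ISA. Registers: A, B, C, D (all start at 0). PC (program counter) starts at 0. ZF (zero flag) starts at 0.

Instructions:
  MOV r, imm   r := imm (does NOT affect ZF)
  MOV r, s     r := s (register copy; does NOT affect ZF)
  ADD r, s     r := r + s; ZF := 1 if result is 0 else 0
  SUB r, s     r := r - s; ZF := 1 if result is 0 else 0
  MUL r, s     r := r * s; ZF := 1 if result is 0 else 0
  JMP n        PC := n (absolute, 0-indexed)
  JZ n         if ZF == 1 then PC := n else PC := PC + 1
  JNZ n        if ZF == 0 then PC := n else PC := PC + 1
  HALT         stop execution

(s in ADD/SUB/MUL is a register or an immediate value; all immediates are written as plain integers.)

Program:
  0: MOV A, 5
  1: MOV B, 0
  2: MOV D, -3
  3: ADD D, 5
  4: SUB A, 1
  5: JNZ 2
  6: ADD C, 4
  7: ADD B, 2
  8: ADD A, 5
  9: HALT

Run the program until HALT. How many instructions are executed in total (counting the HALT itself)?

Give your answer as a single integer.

Step 1: PC=0 exec 'MOV A, 5'. After: A=5 B=0 C=0 D=0 ZF=0 PC=1
Step 2: PC=1 exec 'MOV B, 0'. After: A=5 B=0 C=0 D=0 ZF=0 PC=2
Step 3: PC=2 exec 'MOV D, -3'. After: A=5 B=0 C=0 D=-3 ZF=0 PC=3
Step 4: PC=3 exec 'ADD D, 5'. After: A=5 B=0 C=0 D=2 ZF=0 PC=4
Step 5: PC=4 exec 'SUB A, 1'. After: A=4 B=0 C=0 D=2 ZF=0 PC=5
Step 6: PC=5 exec 'JNZ 2'. After: A=4 B=0 C=0 D=2 ZF=0 PC=2
Step 7: PC=2 exec 'MOV D, -3'. After: A=4 B=0 C=0 D=-3 ZF=0 PC=3
Step 8: PC=3 exec 'ADD D, 5'. After: A=4 B=0 C=0 D=2 ZF=0 PC=4
Step 9: PC=4 exec 'SUB A, 1'. After: A=3 B=0 C=0 D=2 ZF=0 PC=5
Step 10: PC=5 exec 'JNZ 2'. After: A=3 B=0 C=0 D=2 ZF=0 PC=2
Step 11: PC=2 exec 'MOV D, -3'. After: A=3 B=0 C=0 D=-3 ZF=0 PC=3
Step 12: PC=3 exec 'ADD D, 5'. After: A=3 B=0 C=0 D=2 ZF=0 PC=4
Step 13: PC=4 exec 'SUB A, 1'. After: A=2 B=0 C=0 D=2 ZF=0 PC=5
Step 14: PC=5 exec 'JNZ 2'. After: A=2 B=0 C=0 D=2 ZF=0 PC=2
Step 15: PC=2 exec 'MOV D, -3'. After: A=2 B=0 C=0 D=-3 ZF=0 PC=3
Step 16: PC=3 exec 'ADD D, 5'. After: A=2 B=0 C=0 D=2 ZF=0 PC=4
Step 17: PC=4 exec 'SUB A, 1'. After: A=1 B=0 C=0 D=2 ZF=0 PC=5
Step 18: PC=5 exec 'JNZ 2'. After: A=1 B=0 C=0 D=2 ZF=0 PC=2
Step 19: PC=2 exec 'MOV D, -3'. After: A=1 B=0 C=0 D=-3 ZF=0 PC=3
Step 20: PC=3 exec 'ADD D, 5'. After: A=1 B=0 C=0 D=2 ZF=0 PC=4
Step 21: PC=4 exec 'SUB A, 1'. After: A=0 B=0 C=0 D=2 ZF=1 PC=5
Step 22: PC=5 exec 'JNZ 2'. After: A=0 B=0 C=0 D=2 ZF=1 PC=6
Step 23: PC=6 exec 'ADD C, 4'. After: A=0 B=0 C=4 D=2 ZF=0 PC=7
Step 24: PC=7 exec 'ADD B, 2'. After: A=0 B=2 C=4 D=2 ZF=0 PC=8
Step 25: PC=8 exec 'ADD A, 5'. After: A=5 B=2 C=4 D=2 ZF=0 PC=9
Step 26: PC=9 exec 'HALT'. After: A=5 B=2 C=4 D=2 ZF=0 PC=9 HALTED
Total instructions executed: 26

Answer: 26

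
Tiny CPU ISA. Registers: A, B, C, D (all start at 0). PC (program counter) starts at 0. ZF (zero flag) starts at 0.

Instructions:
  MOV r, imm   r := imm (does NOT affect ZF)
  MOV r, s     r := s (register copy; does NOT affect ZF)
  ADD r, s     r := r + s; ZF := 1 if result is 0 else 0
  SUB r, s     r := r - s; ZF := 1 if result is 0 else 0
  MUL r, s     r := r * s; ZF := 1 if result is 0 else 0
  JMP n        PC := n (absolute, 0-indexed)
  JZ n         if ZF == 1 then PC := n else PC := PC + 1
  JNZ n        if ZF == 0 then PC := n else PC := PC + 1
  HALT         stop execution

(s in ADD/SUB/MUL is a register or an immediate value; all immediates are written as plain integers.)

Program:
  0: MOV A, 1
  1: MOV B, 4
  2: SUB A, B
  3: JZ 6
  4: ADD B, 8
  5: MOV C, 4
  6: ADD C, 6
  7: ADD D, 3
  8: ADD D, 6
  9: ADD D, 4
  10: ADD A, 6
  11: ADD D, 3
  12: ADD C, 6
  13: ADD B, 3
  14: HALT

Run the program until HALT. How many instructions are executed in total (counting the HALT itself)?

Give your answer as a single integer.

Answer: 15

Derivation:
Step 1: PC=0 exec 'MOV A, 1'. After: A=1 B=0 C=0 D=0 ZF=0 PC=1
Step 2: PC=1 exec 'MOV B, 4'. After: A=1 B=4 C=0 D=0 ZF=0 PC=2
Step 3: PC=2 exec 'SUB A, B'. After: A=-3 B=4 C=0 D=0 ZF=0 PC=3
Step 4: PC=3 exec 'JZ 6'. After: A=-3 B=4 C=0 D=0 ZF=0 PC=4
Step 5: PC=4 exec 'ADD B, 8'. After: A=-3 B=12 C=0 D=0 ZF=0 PC=5
Step 6: PC=5 exec 'MOV C, 4'. After: A=-3 B=12 C=4 D=0 ZF=0 PC=6
Step 7: PC=6 exec 'ADD C, 6'. After: A=-3 B=12 C=10 D=0 ZF=0 PC=7
Step 8: PC=7 exec 'ADD D, 3'. After: A=-3 B=12 C=10 D=3 ZF=0 PC=8
Step 9: PC=8 exec 'ADD D, 6'. After: A=-3 B=12 C=10 D=9 ZF=0 PC=9
Step 10: PC=9 exec 'ADD D, 4'. After: A=-3 B=12 C=10 D=13 ZF=0 PC=10
Step 11: PC=10 exec 'ADD A, 6'. After: A=3 B=12 C=10 D=13 ZF=0 PC=11
Step 12: PC=11 exec 'ADD D, 3'. After: A=3 B=12 C=10 D=16 ZF=0 PC=12
Step 13: PC=12 exec 'ADD C, 6'. After: A=3 B=12 C=16 D=16 ZF=0 PC=13
Step 14: PC=13 exec 'ADD B, 3'. After: A=3 B=15 C=16 D=16 ZF=0 PC=14
Step 15: PC=14 exec 'HALT'. After: A=3 B=15 C=16 D=16 ZF=0 PC=14 HALTED
Total instructions executed: 15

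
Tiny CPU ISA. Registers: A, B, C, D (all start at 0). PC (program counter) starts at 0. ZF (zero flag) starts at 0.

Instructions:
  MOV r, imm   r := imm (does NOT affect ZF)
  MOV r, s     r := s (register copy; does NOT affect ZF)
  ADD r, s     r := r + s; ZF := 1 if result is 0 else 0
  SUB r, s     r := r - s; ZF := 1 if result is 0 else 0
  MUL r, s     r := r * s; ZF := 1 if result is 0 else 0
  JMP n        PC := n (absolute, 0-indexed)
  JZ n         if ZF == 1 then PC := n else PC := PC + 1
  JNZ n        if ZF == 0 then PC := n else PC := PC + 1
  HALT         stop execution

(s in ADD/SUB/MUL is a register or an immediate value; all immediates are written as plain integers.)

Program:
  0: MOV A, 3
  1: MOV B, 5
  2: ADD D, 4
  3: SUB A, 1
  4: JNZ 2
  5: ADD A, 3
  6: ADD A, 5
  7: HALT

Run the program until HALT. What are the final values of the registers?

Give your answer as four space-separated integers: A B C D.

Answer: 8 5 0 12

Derivation:
Step 1: PC=0 exec 'MOV A, 3'. After: A=3 B=0 C=0 D=0 ZF=0 PC=1
Step 2: PC=1 exec 'MOV B, 5'. After: A=3 B=5 C=0 D=0 ZF=0 PC=2
Step 3: PC=2 exec 'ADD D, 4'. After: A=3 B=5 C=0 D=4 ZF=0 PC=3
Step 4: PC=3 exec 'SUB A, 1'. After: A=2 B=5 C=0 D=4 ZF=0 PC=4
Step 5: PC=4 exec 'JNZ 2'. After: A=2 B=5 C=0 D=4 ZF=0 PC=2
Step 6: PC=2 exec 'ADD D, 4'. After: A=2 B=5 C=0 D=8 ZF=0 PC=3
Step 7: PC=3 exec 'SUB A, 1'. After: A=1 B=5 C=0 D=8 ZF=0 PC=4
Step 8: PC=4 exec 'JNZ 2'. After: A=1 B=5 C=0 D=8 ZF=0 PC=2
Step 9: PC=2 exec 'ADD D, 4'. After: A=1 B=5 C=0 D=12 ZF=0 PC=3
Step 10: PC=3 exec 'SUB A, 1'. After: A=0 B=5 C=0 D=12 ZF=1 PC=4
Step 11: PC=4 exec 'JNZ 2'. After: A=0 B=5 C=0 D=12 ZF=1 PC=5
Step 12: PC=5 exec 'ADD A, 3'. After: A=3 B=5 C=0 D=12 ZF=0 PC=6
Step 13: PC=6 exec 'ADD A, 5'. After: A=8 B=5 C=0 D=12 ZF=0 PC=7
Step 14: PC=7 exec 'HALT'. After: A=8 B=5 C=0 D=12 ZF=0 PC=7 HALTED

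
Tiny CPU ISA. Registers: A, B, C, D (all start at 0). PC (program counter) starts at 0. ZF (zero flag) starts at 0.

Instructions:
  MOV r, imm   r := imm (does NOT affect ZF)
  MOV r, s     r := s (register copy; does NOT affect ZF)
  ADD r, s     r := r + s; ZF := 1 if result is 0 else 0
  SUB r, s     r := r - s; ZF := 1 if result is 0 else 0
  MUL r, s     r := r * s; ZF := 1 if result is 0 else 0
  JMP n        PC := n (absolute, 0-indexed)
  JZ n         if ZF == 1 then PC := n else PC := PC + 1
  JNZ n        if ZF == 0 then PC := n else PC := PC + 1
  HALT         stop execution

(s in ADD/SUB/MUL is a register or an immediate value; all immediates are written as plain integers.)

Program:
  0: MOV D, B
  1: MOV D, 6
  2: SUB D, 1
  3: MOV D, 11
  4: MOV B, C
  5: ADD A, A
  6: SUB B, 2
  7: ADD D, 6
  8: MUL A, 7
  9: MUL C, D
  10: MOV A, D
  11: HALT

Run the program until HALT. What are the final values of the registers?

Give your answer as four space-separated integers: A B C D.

Answer: 17 -2 0 17

Derivation:
Step 1: PC=0 exec 'MOV D, B'. After: A=0 B=0 C=0 D=0 ZF=0 PC=1
Step 2: PC=1 exec 'MOV D, 6'. After: A=0 B=0 C=0 D=6 ZF=0 PC=2
Step 3: PC=2 exec 'SUB D, 1'. After: A=0 B=0 C=0 D=5 ZF=0 PC=3
Step 4: PC=3 exec 'MOV D, 11'. After: A=0 B=0 C=0 D=11 ZF=0 PC=4
Step 5: PC=4 exec 'MOV B, C'. After: A=0 B=0 C=0 D=11 ZF=0 PC=5
Step 6: PC=5 exec 'ADD A, A'. After: A=0 B=0 C=0 D=11 ZF=1 PC=6
Step 7: PC=6 exec 'SUB B, 2'. After: A=0 B=-2 C=0 D=11 ZF=0 PC=7
Step 8: PC=7 exec 'ADD D, 6'. After: A=0 B=-2 C=0 D=17 ZF=0 PC=8
Step 9: PC=8 exec 'MUL A, 7'. After: A=0 B=-2 C=0 D=17 ZF=1 PC=9
Step 10: PC=9 exec 'MUL C, D'. After: A=0 B=-2 C=0 D=17 ZF=1 PC=10
Step 11: PC=10 exec 'MOV A, D'. After: A=17 B=-2 C=0 D=17 ZF=1 PC=11
Step 12: PC=11 exec 'HALT'. After: A=17 B=-2 C=0 D=17 ZF=1 PC=11 HALTED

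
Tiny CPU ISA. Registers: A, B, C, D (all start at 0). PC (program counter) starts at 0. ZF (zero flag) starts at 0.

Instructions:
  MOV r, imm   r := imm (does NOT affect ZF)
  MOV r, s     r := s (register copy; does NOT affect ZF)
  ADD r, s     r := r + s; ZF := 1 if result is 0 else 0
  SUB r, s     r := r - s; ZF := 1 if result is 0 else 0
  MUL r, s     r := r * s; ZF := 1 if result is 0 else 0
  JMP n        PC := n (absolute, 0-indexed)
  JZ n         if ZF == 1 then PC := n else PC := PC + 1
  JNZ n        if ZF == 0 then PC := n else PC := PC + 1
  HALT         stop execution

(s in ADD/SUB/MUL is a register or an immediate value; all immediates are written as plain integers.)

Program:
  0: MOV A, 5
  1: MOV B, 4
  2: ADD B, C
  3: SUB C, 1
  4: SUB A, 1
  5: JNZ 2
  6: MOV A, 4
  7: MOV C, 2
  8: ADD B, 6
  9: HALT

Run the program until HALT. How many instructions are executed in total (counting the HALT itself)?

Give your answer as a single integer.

Answer: 26

Derivation:
Step 1: PC=0 exec 'MOV A, 5'. After: A=5 B=0 C=0 D=0 ZF=0 PC=1
Step 2: PC=1 exec 'MOV B, 4'. After: A=5 B=4 C=0 D=0 ZF=0 PC=2
Step 3: PC=2 exec 'ADD B, C'. After: A=5 B=4 C=0 D=0 ZF=0 PC=3
Step 4: PC=3 exec 'SUB C, 1'. After: A=5 B=4 C=-1 D=0 ZF=0 PC=4
Step 5: PC=4 exec 'SUB A, 1'. After: A=4 B=4 C=-1 D=0 ZF=0 PC=5
Step 6: PC=5 exec 'JNZ 2'. After: A=4 B=4 C=-1 D=0 ZF=0 PC=2
Step 7: PC=2 exec 'ADD B, C'. After: A=4 B=3 C=-1 D=0 ZF=0 PC=3
Step 8: PC=3 exec 'SUB C, 1'. After: A=4 B=3 C=-2 D=0 ZF=0 PC=4
Step 9: PC=4 exec 'SUB A, 1'. After: A=3 B=3 C=-2 D=0 ZF=0 PC=5
Step 10: PC=5 exec 'JNZ 2'. After: A=3 B=3 C=-2 D=0 ZF=0 PC=2
Step 11: PC=2 exec 'ADD B, C'. After: A=3 B=1 C=-2 D=0 ZF=0 PC=3
Step 12: PC=3 exec 'SUB C, 1'. After: A=3 B=1 C=-3 D=0 ZF=0 PC=4
Step 13: PC=4 exec 'SUB A, 1'. After: A=2 B=1 C=-3 D=0 ZF=0 PC=5
Step 14: PC=5 exec 'JNZ 2'. After: A=2 B=1 C=-3 D=0 ZF=0 PC=2
Step 15: PC=2 exec 'ADD B, C'. After: A=2 B=-2 C=-3 D=0 ZF=0 PC=3
Step 16: PC=3 exec 'SUB C, 1'. After: A=2 B=-2 C=-4 D=0 ZF=0 PC=4
Step 17: PC=4 exec 'SUB A, 1'. After: A=1 B=-2 C=-4 D=0 ZF=0 PC=5
Step 18: PC=5 exec 'JNZ 2'. After: A=1 B=-2 C=-4 D=0 ZF=0 PC=2
Step 19: PC=2 exec 'ADD B, C'. After: A=1 B=-6 C=-4 D=0 ZF=0 PC=3
Step 20: PC=3 exec 'SUB C, 1'. After: A=1 B=-6 C=-5 D=0 ZF=0 PC=4
Step 21: PC=4 exec 'SUB A, 1'. After: A=0 B=-6 C=-5 D=0 ZF=1 PC=5
Step 22: PC=5 exec 'JNZ 2'. After: A=0 B=-6 C=-5 D=0 ZF=1 PC=6
Step 23: PC=6 exec 'MOV A, 4'. After: A=4 B=-6 C=-5 D=0 ZF=1 PC=7
Step 24: PC=7 exec 'MOV C, 2'. After: A=4 B=-6 C=2 D=0 ZF=1 PC=8
Step 25: PC=8 exec 'ADD B, 6'. After: A=4 B=0 C=2 D=0 ZF=1 PC=9
Step 26: PC=9 exec 'HALT'. After: A=4 B=0 C=2 D=0 ZF=1 PC=9 HALTED
Total instructions executed: 26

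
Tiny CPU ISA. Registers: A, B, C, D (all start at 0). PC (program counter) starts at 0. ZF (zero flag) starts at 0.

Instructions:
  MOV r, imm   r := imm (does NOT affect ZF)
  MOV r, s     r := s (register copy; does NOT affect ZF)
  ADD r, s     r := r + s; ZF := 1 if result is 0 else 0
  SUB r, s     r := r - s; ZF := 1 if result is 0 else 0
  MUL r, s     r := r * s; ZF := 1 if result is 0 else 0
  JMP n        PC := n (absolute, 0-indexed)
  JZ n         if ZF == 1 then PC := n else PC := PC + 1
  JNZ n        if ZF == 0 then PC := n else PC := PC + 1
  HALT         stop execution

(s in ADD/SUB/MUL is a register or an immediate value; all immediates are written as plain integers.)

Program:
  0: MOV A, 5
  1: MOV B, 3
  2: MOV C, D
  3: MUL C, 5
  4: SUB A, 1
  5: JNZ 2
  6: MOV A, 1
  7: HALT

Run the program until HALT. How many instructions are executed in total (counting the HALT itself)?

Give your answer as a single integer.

Step 1: PC=0 exec 'MOV A, 5'. After: A=5 B=0 C=0 D=0 ZF=0 PC=1
Step 2: PC=1 exec 'MOV B, 3'. After: A=5 B=3 C=0 D=0 ZF=0 PC=2
Step 3: PC=2 exec 'MOV C, D'. After: A=5 B=3 C=0 D=0 ZF=0 PC=3
Step 4: PC=3 exec 'MUL C, 5'. After: A=5 B=3 C=0 D=0 ZF=1 PC=4
Step 5: PC=4 exec 'SUB A, 1'. After: A=4 B=3 C=0 D=0 ZF=0 PC=5
Step 6: PC=5 exec 'JNZ 2'. After: A=4 B=3 C=0 D=0 ZF=0 PC=2
Step 7: PC=2 exec 'MOV C, D'. After: A=4 B=3 C=0 D=0 ZF=0 PC=3
Step 8: PC=3 exec 'MUL C, 5'. After: A=4 B=3 C=0 D=0 ZF=1 PC=4
Step 9: PC=4 exec 'SUB A, 1'. After: A=3 B=3 C=0 D=0 ZF=0 PC=5
Step 10: PC=5 exec 'JNZ 2'. After: A=3 B=3 C=0 D=0 ZF=0 PC=2
Step 11: PC=2 exec 'MOV C, D'. After: A=3 B=3 C=0 D=0 ZF=0 PC=3
Step 12: PC=3 exec 'MUL C, 5'. After: A=3 B=3 C=0 D=0 ZF=1 PC=4
Step 13: PC=4 exec 'SUB A, 1'. After: A=2 B=3 C=0 D=0 ZF=0 PC=5
Step 14: PC=5 exec 'JNZ 2'. After: A=2 B=3 C=0 D=0 ZF=0 PC=2
Step 15: PC=2 exec 'MOV C, D'. After: A=2 B=3 C=0 D=0 ZF=0 PC=3
Step 16: PC=3 exec 'MUL C, 5'. After: A=2 B=3 C=0 D=0 ZF=1 PC=4
Step 17: PC=4 exec 'SUB A, 1'. After: A=1 B=3 C=0 D=0 ZF=0 PC=5
Step 18: PC=5 exec 'JNZ 2'. After: A=1 B=3 C=0 D=0 ZF=0 PC=2
Step 19: PC=2 exec 'MOV C, D'. After: A=1 B=3 C=0 D=0 ZF=0 PC=3
Step 20: PC=3 exec 'MUL C, 5'. After: A=1 B=3 C=0 D=0 ZF=1 PC=4
Step 21: PC=4 exec 'SUB A, 1'. After: A=0 B=3 C=0 D=0 ZF=1 PC=5
Step 22: PC=5 exec 'JNZ 2'. After: A=0 B=3 C=0 D=0 ZF=1 PC=6
Step 23: PC=6 exec 'MOV A, 1'. After: A=1 B=3 C=0 D=0 ZF=1 PC=7
Step 24: PC=7 exec 'HALT'. After: A=1 B=3 C=0 D=0 ZF=1 PC=7 HALTED
Total instructions executed: 24

Answer: 24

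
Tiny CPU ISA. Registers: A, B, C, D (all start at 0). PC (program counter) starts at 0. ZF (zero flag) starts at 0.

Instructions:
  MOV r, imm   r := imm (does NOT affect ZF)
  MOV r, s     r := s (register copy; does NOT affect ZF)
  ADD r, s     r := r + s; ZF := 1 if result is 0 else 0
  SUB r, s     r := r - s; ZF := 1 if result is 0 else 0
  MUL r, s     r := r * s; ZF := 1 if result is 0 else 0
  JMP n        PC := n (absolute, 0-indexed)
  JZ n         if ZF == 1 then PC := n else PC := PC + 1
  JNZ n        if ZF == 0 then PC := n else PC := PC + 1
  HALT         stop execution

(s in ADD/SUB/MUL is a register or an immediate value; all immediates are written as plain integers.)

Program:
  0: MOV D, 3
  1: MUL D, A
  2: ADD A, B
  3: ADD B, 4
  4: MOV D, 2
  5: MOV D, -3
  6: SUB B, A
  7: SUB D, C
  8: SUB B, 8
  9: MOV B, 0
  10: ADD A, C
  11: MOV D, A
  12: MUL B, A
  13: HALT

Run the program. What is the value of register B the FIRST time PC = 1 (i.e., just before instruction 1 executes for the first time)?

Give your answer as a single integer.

Step 1: PC=0 exec 'MOV D, 3'. After: A=0 B=0 C=0 D=3 ZF=0 PC=1
First time PC=1: B=0

0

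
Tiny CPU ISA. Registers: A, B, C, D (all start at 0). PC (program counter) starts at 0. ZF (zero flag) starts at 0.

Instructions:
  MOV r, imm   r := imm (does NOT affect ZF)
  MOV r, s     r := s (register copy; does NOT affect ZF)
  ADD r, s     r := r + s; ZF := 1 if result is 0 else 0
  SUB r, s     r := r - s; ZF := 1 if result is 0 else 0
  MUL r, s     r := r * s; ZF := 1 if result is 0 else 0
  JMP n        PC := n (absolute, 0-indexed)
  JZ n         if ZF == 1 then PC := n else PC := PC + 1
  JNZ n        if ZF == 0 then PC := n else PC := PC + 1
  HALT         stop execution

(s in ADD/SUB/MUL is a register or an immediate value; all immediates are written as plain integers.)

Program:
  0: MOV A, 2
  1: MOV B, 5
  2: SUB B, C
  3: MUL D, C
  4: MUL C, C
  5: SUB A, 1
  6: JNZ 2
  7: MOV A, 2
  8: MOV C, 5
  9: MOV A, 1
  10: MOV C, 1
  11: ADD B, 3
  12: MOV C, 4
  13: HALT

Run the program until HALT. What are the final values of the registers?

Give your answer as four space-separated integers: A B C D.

Step 1: PC=0 exec 'MOV A, 2'. After: A=2 B=0 C=0 D=0 ZF=0 PC=1
Step 2: PC=1 exec 'MOV B, 5'. After: A=2 B=5 C=0 D=0 ZF=0 PC=2
Step 3: PC=2 exec 'SUB B, C'. After: A=2 B=5 C=0 D=0 ZF=0 PC=3
Step 4: PC=3 exec 'MUL D, C'. After: A=2 B=5 C=0 D=0 ZF=1 PC=4
Step 5: PC=4 exec 'MUL C, C'. After: A=2 B=5 C=0 D=0 ZF=1 PC=5
Step 6: PC=5 exec 'SUB A, 1'. After: A=1 B=5 C=0 D=0 ZF=0 PC=6
Step 7: PC=6 exec 'JNZ 2'. After: A=1 B=5 C=0 D=0 ZF=0 PC=2
Step 8: PC=2 exec 'SUB B, C'. After: A=1 B=5 C=0 D=0 ZF=0 PC=3
Step 9: PC=3 exec 'MUL D, C'. After: A=1 B=5 C=0 D=0 ZF=1 PC=4
Step 10: PC=4 exec 'MUL C, C'. After: A=1 B=5 C=0 D=0 ZF=1 PC=5
Step 11: PC=5 exec 'SUB A, 1'. After: A=0 B=5 C=0 D=0 ZF=1 PC=6
Step 12: PC=6 exec 'JNZ 2'. After: A=0 B=5 C=0 D=0 ZF=1 PC=7
Step 13: PC=7 exec 'MOV A, 2'. After: A=2 B=5 C=0 D=0 ZF=1 PC=8
Step 14: PC=8 exec 'MOV C, 5'. After: A=2 B=5 C=5 D=0 ZF=1 PC=9
Step 15: PC=9 exec 'MOV A, 1'. After: A=1 B=5 C=5 D=0 ZF=1 PC=10
Step 16: PC=10 exec 'MOV C, 1'. After: A=1 B=5 C=1 D=0 ZF=1 PC=11
Step 17: PC=11 exec 'ADD B, 3'. After: A=1 B=8 C=1 D=0 ZF=0 PC=12
Step 18: PC=12 exec 'MOV C, 4'. After: A=1 B=8 C=4 D=0 ZF=0 PC=13
Step 19: PC=13 exec 'HALT'. After: A=1 B=8 C=4 D=0 ZF=0 PC=13 HALTED

Answer: 1 8 4 0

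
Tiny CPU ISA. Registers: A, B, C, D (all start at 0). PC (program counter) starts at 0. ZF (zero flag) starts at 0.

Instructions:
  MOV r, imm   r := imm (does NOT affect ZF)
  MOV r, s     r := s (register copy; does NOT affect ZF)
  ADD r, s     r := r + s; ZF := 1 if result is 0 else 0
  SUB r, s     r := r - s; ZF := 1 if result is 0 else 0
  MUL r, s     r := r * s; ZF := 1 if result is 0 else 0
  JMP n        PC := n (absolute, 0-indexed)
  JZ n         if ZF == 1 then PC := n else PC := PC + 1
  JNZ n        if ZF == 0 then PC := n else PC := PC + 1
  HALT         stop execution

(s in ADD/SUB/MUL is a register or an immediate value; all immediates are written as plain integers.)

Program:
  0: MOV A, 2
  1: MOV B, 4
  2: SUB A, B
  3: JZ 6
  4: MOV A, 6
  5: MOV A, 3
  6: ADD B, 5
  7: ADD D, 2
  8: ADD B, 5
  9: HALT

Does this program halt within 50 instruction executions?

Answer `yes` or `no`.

Answer: yes

Derivation:
Step 1: PC=0 exec 'MOV A, 2'. After: A=2 B=0 C=0 D=0 ZF=0 PC=1
Step 2: PC=1 exec 'MOV B, 4'. After: A=2 B=4 C=0 D=0 ZF=0 PC=2
Step 3: PC=2 exec 'SUB A, B'. After: A=-2 B=4 C=0 D=0 ZF=0 PC=3
Step 4: PC=3 exec 'JZ 6'. After: A=-2 B=4 C=0 D=0 ZF=0 PC=4
Step 5: PC=4 exec 'MOV A, 6'. After: A=6 B=4 C=0 D=0 ZF=0 PC=5
Step 6: PC=5 exec 'MOV A, 3'. After: A=3 B=4 C=0 D=0 ZF=0 PC=6
Step 7: PC=6 exec 'ADD B, 5'. After: A=3 B=9 C=0 D=0 ZF=0 PC=7
Step 8: PC=7 exec 'ADD D, 2'. After: A=3 B=9 C=0 D=2 ZF=0 PC=8
Step 9: PC=8 exec 'ADD B, 5'. After: A=3 B=14 C=0 D=2 ZF=0 PC=9
Step 10: PC=9 exec 'HALT'. After: A=3 B=14 C=0 D=2 ZF=0 PC=9 HALTED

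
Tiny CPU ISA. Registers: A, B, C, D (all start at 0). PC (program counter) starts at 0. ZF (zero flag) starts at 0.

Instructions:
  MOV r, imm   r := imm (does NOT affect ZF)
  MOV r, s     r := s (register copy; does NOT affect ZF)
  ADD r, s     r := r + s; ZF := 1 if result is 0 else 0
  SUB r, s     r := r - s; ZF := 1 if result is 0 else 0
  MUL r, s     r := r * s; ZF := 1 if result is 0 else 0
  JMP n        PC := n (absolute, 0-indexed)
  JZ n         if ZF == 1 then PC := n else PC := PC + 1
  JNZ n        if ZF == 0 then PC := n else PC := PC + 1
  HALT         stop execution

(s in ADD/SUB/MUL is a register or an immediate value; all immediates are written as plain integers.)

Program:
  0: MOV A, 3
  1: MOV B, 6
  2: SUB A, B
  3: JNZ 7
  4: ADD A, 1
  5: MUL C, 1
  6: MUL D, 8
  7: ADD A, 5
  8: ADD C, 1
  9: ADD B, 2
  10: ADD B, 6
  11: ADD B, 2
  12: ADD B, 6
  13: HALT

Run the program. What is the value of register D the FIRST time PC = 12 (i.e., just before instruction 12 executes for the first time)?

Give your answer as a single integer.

Step 1: PC=0 exec 'MOV A, 3'. After: A=3 B=0 C=0 D=0 ZF=0 PC=1
Step 2: PC=1 exec 'MOV B, 6'. After: A=3 B=6 C=0 D=0 ZF=0 PC=2
Step 3: PC=2 exec 'SUB A, B'. After: A=-3 B=6 C=0 D=0 ZF=0 PC=3
Step 4: PC=3 exec 'JNZ 7'. After: A=-3 B=6 C=0 D=0 ZF=0 PC=7
Step 5: PC=7 exec 'ADD A, 5'. After: A=2 B=6 C=0 D=0 ZF=0 PC=8
Step 6: PC=8 exec 'ADD C, 1'. After: A=2 B=6 C=1 D=0 ZF=0 PC=9
Step 7: PC=9 exec 'ADD B, 2'. After: A=2 B=8 C=1 D=0 ZF=0 PC=10
Step 8: PC=10 exec 'ADD B, 6'. After: A=2 B=14 C=1 D=0 ZF=0 PC=11
Step 9: PC=11 exec 'ADD B, 2'. After: A=2 B=16 C=1 D=0 ZF=0 PC=12
First time PC=12: D=0

0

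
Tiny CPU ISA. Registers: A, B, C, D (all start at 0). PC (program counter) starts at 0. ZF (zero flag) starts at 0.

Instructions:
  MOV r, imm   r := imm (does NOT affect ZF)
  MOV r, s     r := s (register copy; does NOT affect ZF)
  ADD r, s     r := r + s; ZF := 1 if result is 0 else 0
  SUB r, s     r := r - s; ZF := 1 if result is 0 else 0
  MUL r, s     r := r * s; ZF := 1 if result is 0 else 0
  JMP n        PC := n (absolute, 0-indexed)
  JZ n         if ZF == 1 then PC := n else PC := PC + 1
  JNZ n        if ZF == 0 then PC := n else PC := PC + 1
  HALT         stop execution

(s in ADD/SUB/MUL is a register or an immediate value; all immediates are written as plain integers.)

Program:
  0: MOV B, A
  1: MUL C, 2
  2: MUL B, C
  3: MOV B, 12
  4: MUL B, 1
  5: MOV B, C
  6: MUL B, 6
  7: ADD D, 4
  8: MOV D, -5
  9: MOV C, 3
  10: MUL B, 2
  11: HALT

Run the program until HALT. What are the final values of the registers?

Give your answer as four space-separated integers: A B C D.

Answer: 0 0 3 -5

Derivation:
Step 1: PC=0 exec 'MOV B, A'. After: A=0 B=0 C=0 D=0 ZF=0 PC=1
Step 2: PC=1 exec 'MUL C, 2'. After: A=0 B=0 C=0 D=0 ZF=1 PC=2
Step 3: PC=2 exec 'MUL B, C'. After: A=0 B=0 C=0 D=0 ZF=1 PC=3
Step 4: PC=3 exec 'MOV B, 12'. After: A=0 B=12 C=0 D=0 ZF=1 PC=4
Step 5: PC=4 exec 'MUL B, 1'. After: A=0 B=12 C=0 D=0 ZF=0 PC=5
Step 6: PC=5 exec 'MOV B, C'. After: A=0 B=0 C=0 D=0 ZF=0 PC=6
Step 7: PC=6 exec 'MUL B, 6'. After: A=0 B=0 C=0 D=0 ZF=1 PC=7
Step 8: PC=7 exec 'ADD D, 4'. After: A=0 B=0 C=0 D=4 ZF=0 PC=8
Step 9: PC=8 exec 'MOV D, -5'. After: A=0 B=0 C=0 D=-5 ZF=0 PC=9
Step 10: PC=9 exec 'MOV C, 3'. After: A=0 B=0 C=3 D=-5 ZF=0 PC=10
Step 11: PC=10 exec 'MUL B, 2'. After: A=0 B=0 C=3 D=-5 ZF=1 PC=11
Step 12: PC=11 exec 'HALT'. After: A=0 B=0 C=3 D=-5 ZF=1 PC=11 HALTED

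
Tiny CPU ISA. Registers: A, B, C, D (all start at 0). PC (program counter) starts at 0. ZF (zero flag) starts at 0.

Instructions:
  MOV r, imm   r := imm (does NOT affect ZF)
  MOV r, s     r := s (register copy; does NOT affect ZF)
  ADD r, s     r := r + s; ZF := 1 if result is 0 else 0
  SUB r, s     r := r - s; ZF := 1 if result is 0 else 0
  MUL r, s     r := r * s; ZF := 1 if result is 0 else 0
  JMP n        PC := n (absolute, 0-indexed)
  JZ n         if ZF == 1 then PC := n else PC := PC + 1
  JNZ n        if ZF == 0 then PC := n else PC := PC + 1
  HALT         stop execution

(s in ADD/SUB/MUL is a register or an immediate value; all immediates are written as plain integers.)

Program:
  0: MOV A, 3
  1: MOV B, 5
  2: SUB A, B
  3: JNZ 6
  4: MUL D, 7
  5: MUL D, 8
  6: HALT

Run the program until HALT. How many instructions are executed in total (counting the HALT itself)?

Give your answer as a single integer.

Answer: 5

Derivation:
Step 1: PC=0 exec 'MOV A, 3'. After: A=3 B=0 C=0 D=0 ZF=0 PC=1
Step 2: PC=1 exec 'MOV B, 5'. After: A=3 B=5 C=0 D=0 ZF=0 PC=2
Step 3: PC=2 exec 'SUB A, B'. After: A=-2 B=5 C=0 D=0 ZF=0 PC=3
Step 4: PC=3 exec 'JNZ 6'. After: A=-2 B=5 C=0 D=0 ZF=0 PC=6
Step 5: PC=6 exec 'HALT'. After: A=-2 B=5 C=0 D=0 ZF=0 PC=6 HALTED
Total instructions executed: 5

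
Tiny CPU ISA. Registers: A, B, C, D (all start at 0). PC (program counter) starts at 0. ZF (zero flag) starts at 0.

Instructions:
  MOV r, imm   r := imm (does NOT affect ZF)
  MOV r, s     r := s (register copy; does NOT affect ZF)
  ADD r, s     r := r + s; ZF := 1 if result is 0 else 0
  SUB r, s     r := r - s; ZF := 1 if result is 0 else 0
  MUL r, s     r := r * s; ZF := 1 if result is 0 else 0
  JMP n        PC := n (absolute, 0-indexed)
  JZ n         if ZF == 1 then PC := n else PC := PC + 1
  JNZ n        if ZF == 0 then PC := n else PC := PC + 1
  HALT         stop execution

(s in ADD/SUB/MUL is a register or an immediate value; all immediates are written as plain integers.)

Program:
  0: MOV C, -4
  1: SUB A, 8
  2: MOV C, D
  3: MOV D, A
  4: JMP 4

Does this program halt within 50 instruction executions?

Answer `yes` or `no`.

Answer: no

Derivation:
Step 1: PC=0 exec 'MOV C, -4'. After: A=0 B=0 C=-4 D=0 ZF=0 PC=1
Step 2: PC=1 exec 'SUB A, 8'. After: A=-8 B=0 C=-4 D=0 ZF=0 PC=2
Step 3: PC=2 exec 'MOV C, D'. After: A=-8 B=0 C=0 D=0 ZF=0 PC=3
Step 4: PC=3 exec 'MOV D, A'. After: A=-8 B=0 C=0 D=-8 ZF=0 PC=4
Step 5: PC=4 exec 'JMP 4'. After: A=-8 B=0 C=0 D=-8 ZF=0 PC=4
State after step 5 equals state after step 4: the program is in a cycle of length 1 and will never halt.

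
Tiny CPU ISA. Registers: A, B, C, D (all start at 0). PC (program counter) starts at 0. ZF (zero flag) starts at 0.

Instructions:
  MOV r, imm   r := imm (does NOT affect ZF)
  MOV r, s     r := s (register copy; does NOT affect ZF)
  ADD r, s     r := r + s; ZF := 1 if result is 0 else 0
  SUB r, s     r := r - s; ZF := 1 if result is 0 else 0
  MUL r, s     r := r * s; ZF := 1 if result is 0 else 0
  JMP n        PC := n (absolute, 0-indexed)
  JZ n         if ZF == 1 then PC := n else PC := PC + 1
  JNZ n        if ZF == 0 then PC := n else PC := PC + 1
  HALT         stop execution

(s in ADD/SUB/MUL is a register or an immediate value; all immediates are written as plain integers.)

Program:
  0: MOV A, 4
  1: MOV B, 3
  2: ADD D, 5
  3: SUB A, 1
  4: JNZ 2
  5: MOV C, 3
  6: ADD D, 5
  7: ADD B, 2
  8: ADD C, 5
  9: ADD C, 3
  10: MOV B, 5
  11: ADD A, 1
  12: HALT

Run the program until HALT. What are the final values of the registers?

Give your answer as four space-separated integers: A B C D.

Step 1: PC=0 exec 'MOV A, 4'. After: A=4 B=0 C=0 D=0 ZF=0 PC=1
Step 2: PC=1 exec 'MOV B, 3'. After: A=4 B=3 C=0 D=0 ZF=0 PC=2
Step 3: PC=2 exec 'ADD D, 5'. After: A=4 B=3 C=0 D=5 ZF=0 PC=3
Step 4: PC=3 exec 'SUB A, 1'. After: A=3 B=3 C=0 D=5 ZF=0 PC=4
Step 5: PC=4 exec 'JNZ 2'. After: A=3 B=3 C=0 D=5 ZF=0 PC=2
Step 6: PC=2 exec 'ADD D, 5'. After: A=3 B=3 C=0 D=10 ZF=0 PC=3
Step 7: PC=3 exec 'SUB A, 1'. After: A=2 B=3 C=0 D=10 ZF=0 PC=4
Step 8: PC=4 exec 'JNZ 2'. After: A=2 B=3 C=0 D=10 ZF=0 PC=2
Step 9: PC=2 exec 'ADD D, 5'. After: A=2 B=3 C=0 D=15 ZF=0 PC=3
Step 10: PC=3 exec 'SUB A, 1'. After: A=1 B=3 C=0 D=15 ZF=0 PC=4
Step 11: PC=4 exec 'JNZ 2'. After: A=1 B=3 C=0 D=15 ZF=0 PC=2
Step 12: PC=2 exec 'ADD D, 5'. After: A=1 B=3 C=0 D=20 ZF=0 PC=3
Step 13: PC=3 exec 'SUB A, 1'. After: A=0 B=3 C=0 D=20 ZF=1 PC=4
Step 14: PC=4 exec 'JNZ 2'. After: A=0 B=3 C=0 D=20 ZF=1 PC=5
Step 15: PC=5 exec 'MOV C, 3'. After: A=0 B=3 C=3 D=20 ZF=1 PC=6
Step 16: PC=6 exec 'ADD D, 5'. After: A=0 B=3 C=3 D=25 ZF=0 PC=7
Step 17: PC=7 exec 'ADD B, 2'. After: A=0 B=5 C=3 D=25 ZF=0 PC=8
Step 18: PC=8 exec 'ADD C, 5'. After: A=0 B=5 C=8 D=25 ZF=0 PC=9
Step 19: PC=9 exec 'ADD C, 3'. After: A=0 B=5 C=11 D=25 ZF=0 PC=10
Step 20: PC=10 exec 'MOV B, 5'. After: A=0 B=5 C=11 D=25 ZF=0 PC=11
Step 21: PC=11 exec 'ADD A, 1'. After: A=1 B=5 C=11 D=25 ZF=0 PC=12
Step 22: PC=12 exec 'HALT'. After: A=1 B=5 C=11 D=25 ZF=0 PC=12 HALTED

Answer: 1 5 11 25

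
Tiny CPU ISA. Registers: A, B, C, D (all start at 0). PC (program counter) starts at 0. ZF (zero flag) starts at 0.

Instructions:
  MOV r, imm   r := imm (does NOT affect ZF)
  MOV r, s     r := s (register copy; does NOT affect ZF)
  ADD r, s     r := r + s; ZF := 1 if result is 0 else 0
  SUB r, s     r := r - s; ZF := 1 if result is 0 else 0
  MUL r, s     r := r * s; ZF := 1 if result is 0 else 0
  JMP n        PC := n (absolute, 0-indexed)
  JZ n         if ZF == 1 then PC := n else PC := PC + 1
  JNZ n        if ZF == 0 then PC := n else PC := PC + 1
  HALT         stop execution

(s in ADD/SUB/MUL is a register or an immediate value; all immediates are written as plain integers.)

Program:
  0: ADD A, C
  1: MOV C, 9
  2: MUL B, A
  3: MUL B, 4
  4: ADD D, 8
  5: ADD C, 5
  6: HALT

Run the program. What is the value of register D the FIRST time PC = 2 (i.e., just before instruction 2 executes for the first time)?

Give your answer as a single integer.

Step 1: PC=0 exec 'ADD A, C'. After: A=0 B=0 C=0 D=0 ZF=1 PC=1
Step 2: PC=1 exec 'MOV C, 9'. After: A=0 B=0 C=9 D=0 ZF=1 PC=2
First time PC=2: D=0

0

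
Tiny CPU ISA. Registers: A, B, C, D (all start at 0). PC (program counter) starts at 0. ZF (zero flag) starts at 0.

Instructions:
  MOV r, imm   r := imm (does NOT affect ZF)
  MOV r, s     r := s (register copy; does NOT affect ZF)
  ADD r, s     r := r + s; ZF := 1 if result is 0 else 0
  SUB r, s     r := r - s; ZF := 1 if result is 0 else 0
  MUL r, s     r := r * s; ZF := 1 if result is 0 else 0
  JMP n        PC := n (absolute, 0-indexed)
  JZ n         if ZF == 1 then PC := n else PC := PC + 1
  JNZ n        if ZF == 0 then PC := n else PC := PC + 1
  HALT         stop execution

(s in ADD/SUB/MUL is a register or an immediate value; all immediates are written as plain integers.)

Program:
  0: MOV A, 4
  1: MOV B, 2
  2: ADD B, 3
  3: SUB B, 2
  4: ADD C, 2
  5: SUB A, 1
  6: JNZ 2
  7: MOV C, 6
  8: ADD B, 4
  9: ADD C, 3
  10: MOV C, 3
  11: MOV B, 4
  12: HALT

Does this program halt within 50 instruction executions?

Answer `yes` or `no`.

Step 1: PC=0 exec 'MOV A, 4'. After: A=4 B=0 C=0 D=0 ZF=0 PC=1
Step 2: PC=1 exec 'MOV B, 2'. After: A=4 B=2 C=0 D=0 ZF=0 PC=2
Step 3: PC=2 exec 'ADD B, 3'. After: A=4 B=5 C=0 D=0 ZF=0 PC=3
Step 4: PC=3 exec 'SUB B, 2'. After: A=4 B=3 C=0 D=0 ZF=0 PC=4
Step 5: PC=4 exec 'ADD C, 2'. After: A=4 B=3 C=2 D=0 ZF=0 PC=5
Step 6: PC=5 exec 'SUB A, 1'. After: A=3 B=3 C=2 D=0 ZF=0 PC=6
Step 7: PC=6 exec 'JNZ 2'. After: A=3 B=3 C=2 D=0 ZF=0 PC=2
Step 8: PC=2 exec 'ADD B, 3'. After: A=3 B=6 C=2 D=0 ZF=0 PC=3
Step 9: PC=3 exec 'SUB B, 2'. After: A=3 B=4 C=2 D=0 ZF=0 PC=4
Step 10: PC=4 exec 'ADD C, 2'. After: A=3 B=4 C=4 D=0 ZF=0 PC=5
Step 11: PC=5 exec 'SUB A, 1'. After: A=2 B=4 C=4 D=0 ZF=0 PC=6
Step 12: PC=6 exec 'JNZ 2'. After: A=2 B=4 C=4 D=0 ZF=0 PC=2
Step 13: PC=2 exec 'ADD B, 3'. After: A=2 B=7 C=4 D=0 ZF=0 PC=3
Step 14: PC=3 exec 'SUB B, 2'. After: A=2 B=5 C=4 D=0 ZF=0 PC=4
Step 15: PC=4 exec 'ADD C, 2'. After: A=2 B=5 C=6 D=0 ZF=0 PC=5
Step 16: PC=5 exec 'SUB A, 1'. After: A=1 B=5 C=6 D=0 ZF=0 PC=6
Step 17: PC=6 exec 'JNZ 2'. After: A=1 B=5 C=6 D=0 ZF=0 PC=2
Step 18: PC=2 exec 'ADD B, 3'. After: A=1 B=8 C=6 D=0 ZF=0 PC=3
Step 19: PC=3 exec 'SUB B, 2'. After: A=1 B=6 C=6 D=0 ZF=0 PC=4
Step 20: PC=4 exec 'ADD C, 2'. After: A=1 B=6 C=8 D=0 ZF=0 PC=5
Step 21: PC=5 exec 'SUB A, 1'. After: A=0 B=6 C=8 D=0 ZF=1 PC=6
Step 22: PC=6 exec 'JNZ 2'. After: A=0 B=6 C=8 D=0 ZF=1 PC=7
Step 23: PC=7 exec 'MOV C, 6'. After: A=0 B=6 C=6 D=0 ZF=1 PC=8
Step 24: PC=8 exec 'ADD B, 4'. After: A=0 B=10 C=6 D=0 ZF=0 PC=9
Step 25: PC=9 exec 'ADD C, 3'. After: A=0 B=10 C=9 D=0 ZF=0 PC=10
Step 26: PC=10 exec 'MOV C, 3'. After: A=0 B=10 C=3 D=0 ZF=0 PC=11
Step 27: PC=11 exec 'MOV B, 4'. After: A=0 B=4 C=3 D=0 ZF=0 PC=12
Step 28: PC=12 exec 'HALT'. After: A=0 B=4 C=3 D=0 ZF=0 PC=12 HALTED

Answer: yes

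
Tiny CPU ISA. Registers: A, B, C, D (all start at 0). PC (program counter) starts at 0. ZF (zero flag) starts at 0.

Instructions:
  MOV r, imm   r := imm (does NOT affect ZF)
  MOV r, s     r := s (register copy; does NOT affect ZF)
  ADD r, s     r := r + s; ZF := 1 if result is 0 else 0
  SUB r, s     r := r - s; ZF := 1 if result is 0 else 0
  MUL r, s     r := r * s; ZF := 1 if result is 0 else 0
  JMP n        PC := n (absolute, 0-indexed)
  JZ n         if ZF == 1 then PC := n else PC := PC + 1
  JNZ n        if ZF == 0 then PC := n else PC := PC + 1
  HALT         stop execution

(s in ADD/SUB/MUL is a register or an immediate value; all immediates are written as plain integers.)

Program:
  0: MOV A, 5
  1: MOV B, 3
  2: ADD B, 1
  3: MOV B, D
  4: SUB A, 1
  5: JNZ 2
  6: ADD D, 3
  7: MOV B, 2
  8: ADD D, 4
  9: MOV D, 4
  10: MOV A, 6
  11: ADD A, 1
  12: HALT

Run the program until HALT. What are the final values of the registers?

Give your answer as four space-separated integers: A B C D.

Answer: 7 2 0 4

Derivation:
Step 1: PC=0 exec 'MOV A, 5'. After: A=5 B=0 C=0 D=0 ZF=0 PC=1
Step 2: PC=1 exec 'MOV B, 3'. After: A=5 B=3 C=0 D=0 ZF=0 PC=2
Step 3: PC=2 exec 'ADD B, 1'. After: A=5 B=4 C=0 D=0 ZF=0 PC=3
Step 4: PC=3 exec 'MOV B, D'. After: A=5 B=0 C=0 D=0 ZF=0 PC=4
Step 5: PC=4 exec 'SUB A, 1'. After: A=4 B=0 C=0 D=0 ZF=0 PC=5
Step 6: PC=5 exec 'JNZ 2'. After: A=4 B=0 C=0 D=0 ZF=0 PC=2
Step 7: PC=2 exec 'ADD B, 1'. After: A=4 B=1 C=0 D=0 ZF=0 PC=3
Step 8: PC=3 exec 'MOV B, D'. After: A=4 B=0 C=0 D=0 ZF=0 PC=4
Step 9: PC=4 exec 'SUB A, 1'. After: A=3 B=0 C=0 D=0 ZF=0 PC=5
Step 10: PC=5 exec 'JNZ 2'. After: A=3 B=0 C=0 D=0 ZF=0 PC=2
Step 11: PC=2 exec 'ADD B, 1'. After: A=3 B=1 C=0 D=0 ZF=0 PC=3
Step 12: PC=3 exec 'MOV B, D'. After: A=3 B=0 C=0 D=0 ZF=0 PC=4
Step 13: PC=4 exec 'SUB A, 1'. After: A=2 B=0 C=0 D=0 ZF=0 PC=5
Step 14: PC=5 exec 'JNZ 2'. After: A=2 B=0 C=0 D=0 ZF=0 PC=2
Step 15: PC=2 exec 'ADD B, 1'. After: A=2 B=1 C=0 D=0 ZF=0 PC=3
Step 16: PC=3 exec 'MOV B, D'. After: A=2 B=0 C=0 D=0 ZF=0 PC=4
Step 17: PC=4 exec 'SUB A, 1'. After: A=1 B=0 C=0 D=0 ZF=0 PC=5
Step 18: PC=5 exec 'JNZ 2'. After: A=1 B=0 C=0 D=0 ZF=0 PC=2
Step 19: PC=2 exec 'ADD B, 1'. After: A=1 B=1 C=0 D=0 ZF=0 PC=3
Step 20: PC=3 exec 'MOV B, D'. After: A=1 B=0 C=0 D=0 ZF=0 PC=4
Step 21: PC=4 exec 'SUB A, 1'. After: A=0 B=0 C=0 D=0 ZF=1 PC=5
Step 22: PC=5 exec 'JNZ 2'. After: A=0 B=0 C=0 D=0 ZF=1 PC=6
Step 23: PC=6 exec 'ADD D, 3'. After: A=0 B=0 C=0 D=3 ZF=0 PC=7
Step 24: PC=7 exec 'MOV B, 2'. After: A=0 B=2 C=0 D=3 ZF=0 PC=8
Step 25: PC=8 exec 'ADD D, 4'. After: A=0 B=2 C=0 D=7 ZF=0 PC=9
Step 26: PC=9 exec 'MOV D, 4'. After: A=0 B=2 C=0 D=4 ZF=0 PC=10
Step 27: PC=10 exec 'MOV A, 6'. After: A=6 B=2 C=0 D=4 ZF=0 PC=11
Step 28: PC=11 exec 'ADD A, 1'. After: A=7 B=2 C=0 D=4 ZF=0 PC=12
Step 29: PC=12 exec 'HALT'. After: A=7 B=2 C=0 D=4 ZF=0 PC=12 HALTED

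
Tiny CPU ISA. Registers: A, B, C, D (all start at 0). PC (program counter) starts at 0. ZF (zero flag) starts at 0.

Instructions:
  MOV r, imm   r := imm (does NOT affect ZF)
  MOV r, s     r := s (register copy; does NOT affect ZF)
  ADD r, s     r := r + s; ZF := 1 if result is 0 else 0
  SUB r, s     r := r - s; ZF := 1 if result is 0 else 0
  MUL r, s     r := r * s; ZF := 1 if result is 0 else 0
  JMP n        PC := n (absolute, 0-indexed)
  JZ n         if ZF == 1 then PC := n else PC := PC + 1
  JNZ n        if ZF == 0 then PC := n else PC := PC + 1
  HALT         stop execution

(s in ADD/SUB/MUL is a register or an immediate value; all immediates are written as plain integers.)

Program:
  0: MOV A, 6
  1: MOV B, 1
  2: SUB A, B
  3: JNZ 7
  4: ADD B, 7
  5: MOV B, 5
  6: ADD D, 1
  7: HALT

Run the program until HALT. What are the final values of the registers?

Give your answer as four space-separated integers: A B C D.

Step 1: PC=0 exec 'MOV A, 6'. After: A=6 B=0 C=0 D=0 ZF=0 PC=1
Step 2: PC=1 exec 'MOV B, 1'. After: A=6 B=1 C=0 D=0 ZF=0 PC=2
Step 3: PC=2 exec 'SUB A, B'. After: A=5 B=1 C=0 D=0 ZF=0 PC=3
Step 4: PC=3 exec 'JNZ 7'. After: A=5 B=1 C=0 D=0 ZF=0 PC=7
Step 5: PC=7 exec 'HALT'. After: A=5 B=1 C=0 D=0 ZF=0 PC=7 HALTED

Answer: 5 1 0 0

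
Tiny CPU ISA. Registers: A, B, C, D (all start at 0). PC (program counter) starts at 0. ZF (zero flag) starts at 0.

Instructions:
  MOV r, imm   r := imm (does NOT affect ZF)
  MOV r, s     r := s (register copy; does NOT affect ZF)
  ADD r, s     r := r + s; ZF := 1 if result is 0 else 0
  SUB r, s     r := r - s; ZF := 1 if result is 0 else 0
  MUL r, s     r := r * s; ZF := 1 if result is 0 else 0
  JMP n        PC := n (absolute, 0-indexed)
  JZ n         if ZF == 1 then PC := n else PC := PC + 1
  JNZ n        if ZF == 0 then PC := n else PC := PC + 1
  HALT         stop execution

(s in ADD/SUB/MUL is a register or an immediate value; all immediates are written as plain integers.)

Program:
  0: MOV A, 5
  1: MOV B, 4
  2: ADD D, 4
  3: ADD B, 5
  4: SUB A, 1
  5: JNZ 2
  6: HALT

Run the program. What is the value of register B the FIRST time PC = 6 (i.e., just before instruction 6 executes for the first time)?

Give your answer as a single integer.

Step 1: PC=0 exec 'MOV A, 5'. After: A=5 B=0 C=0 D=0 ZF=0 PC=1
Step 2: PC=1 exec 'MOV B, 4'. After: A=5 B=4 C=0 D=0 ZF=0 PC=2
Step 3: PC=2 exec 'ADD D, 4'. After: A=5 B=4 C=0 D=4 ZF=0 PC=3
Step 4: PC=3 exec 'ADD B, 5'. After: A=5 B=9 C=0 D=4 ZF=0 PC=4
Step 5: PC=4 exec 'SUB A, 1'. After: A=4 B=9 C=0 D=4 ZF=0 PC=5
Step 6: PC=5 exec 'JNZ 2'. After: A=4 B=9 C=0 D=4 ZF=0 PC=2
Step 7: PC=2 exec 'ADD D, 4'. After: A=4 B=9 C=0 D=8 ZF=0 PC=3
Step 8: PC=3 exec 'ADD B, 5'. After: A=4 B=14 C=0 D=8 ZF=0 PC=4
Step 9: PC=4 exec 'SUB A, 1'. After: A=3 B=14 C=0 D=8 ZF=0 PC=5
Step 10: PC=5 exec 'JNZ 2'. After: A=3 B=14 C=0 D=8 ZF=0 PC=2
Step 11: PC=2 exec 'ADD D, 4'. After: A=3 B=14 C=0 D=12 ZF=0 PC=3
Step 12: PC=3 exec 'ADD B, 5'. After: A=3 B=19 C=0 D=12 ZF=0 PC=4
Step 13: PC=4 exec 'SUB A, 1'. After: A=2 B=19 C=0 D=12 ZF=0 PC=5
Step 14: PC=5 exec 'JNZ 2'. After: A=2 B=19 C=0 D=12 ZF=0 PC=2
Step 15: PC=2 exec 'ADD D, 4'. After: A=2 B=19 C=0 D=16 ZF=0 PC=3
Step 16: PC=3 exec 'ADD B, 5'. After: A=2 B=24 C=0 D=16 ZF=0 PC=4
Step 17: PC=4 exec 'SUB A, 1'. After: A=1 B=24 C=0 D=16 ZF=0 PC=5
Step 18: PC=5 exec 'JNZ 2'. After: A=1 B=24 C=0 D=16 ZF=0 PC=2
Step 19: PC=2 exec 'ADD D, 4'. After: A=1 B=24 C=0 D=20 ZF=0 PC=3
Step 20: PC=3 exec 'ADD B, 5'. After: A=1 B=29 C=0 D=20 ZF=0 PC=4
Step 21: PC=4 exec 'SUB A, 1'. After: A=0 B=29 C=0 D=20 ZF=1 PC=5
Step 22: PC=5 exec 'JNZ 2'. After: A=0 B=29 C=0 D=20 ZF=1 PC=6
First time PC=6: B=29

29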